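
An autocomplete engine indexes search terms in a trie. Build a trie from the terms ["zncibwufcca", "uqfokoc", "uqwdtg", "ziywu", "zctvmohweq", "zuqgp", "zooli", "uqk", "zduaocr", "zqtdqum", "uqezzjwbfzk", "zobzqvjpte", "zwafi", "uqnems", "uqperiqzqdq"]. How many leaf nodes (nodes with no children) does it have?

15

A leaf is a node with no children — equivalently, the end of a word that is not a proper prefix of any other stored word.
Those words: "uqezzjwbfzk", "uqfokoc", "uqk", "uqnems", "uqperiqzqdq", "uqwdtg", "zctvmohweq", "zduaocr", "ziywu", "zncibwufcca", "zobzqvjpte", "zooli", "zqtdqum", "zuqgp", "zwafi"
Leaf count: 15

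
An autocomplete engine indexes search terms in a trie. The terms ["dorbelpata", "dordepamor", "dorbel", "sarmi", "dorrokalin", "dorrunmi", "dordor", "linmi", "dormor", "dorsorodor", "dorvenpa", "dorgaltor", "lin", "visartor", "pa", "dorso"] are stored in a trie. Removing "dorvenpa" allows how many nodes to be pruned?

After clearing the end-marker at "dorvenpa", prune upward until reaching a node still needed by another word.
The suffix "venpa" (5 nodes) is used only by "dorvenpa"; the node for "dor" still has the child "b", so pruning stops there.
Nodes removed: 5

5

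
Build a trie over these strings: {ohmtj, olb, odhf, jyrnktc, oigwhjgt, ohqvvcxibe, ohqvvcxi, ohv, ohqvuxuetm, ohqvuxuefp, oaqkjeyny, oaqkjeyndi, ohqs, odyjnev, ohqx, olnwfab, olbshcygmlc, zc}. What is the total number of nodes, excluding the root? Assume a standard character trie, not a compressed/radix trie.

73

Insert word by word; a character creates a node only if that edge doesn't already exist:
  "ohmtj" → 5 new (o, h, m, t, j)
  "olb" → prefix "o" already present; 2 new (l, b)
  "odhf" → prefix "o" already present; 3 new (d, h, f)
  "jyrnktc" → 7 new (j, y, r, n, k, t, c)
  "oigwhjgt" → prefix "o" already present; 7 new (i, g, w, h, j, g, t)
  "ohqvvcxibe" → prefix "oh" already present; 8 new (q, v, v, c, x, i, b, e)
  "ohqvvcxi" → prefix "ohqvvcxi" already present; 0 new (none)
  "ohv" → prefix "oh" already present; 1 new (v)
  "ohqvuxuetm" → prefix "ohqv" already present; 6 new (u, x, u, e, t, m)
  "ohqvuxuefp" → prefix "ohqvuxue" already present; 2 new (f, p)
  "oaqkjeyny" → prefix "o" already present; 8 new (a, q, k, j, e, y, n, y)
  "oaqkjeyndi" → prefix "oaqkjeyn" already present; 2 new (d, i)
  "ohqs" → prefix "ohq" already present; 1 new (s)
  "odyjnev" → prefix "od" already present; 5 new (y, j, n, e, v)
  "ohqx" → prefix "ohq" already present; 1 new (x)
  "olnwfab" → prefix "ol" already present; 5 new (n, w, f, a, b)
  "olbshcygmlc" → prefix "olb" already present; 8 new (s, h, c, y, g, m, l, c)
  "zc" → 2 new (z, c)
Total nodes = 5 + 2 + 3 + 7 + 7 + 8 + 0 + 1 + 6 + 2 + 8 + 2 + 1 + 5 + 1 + 5 + 8 + 2 = 73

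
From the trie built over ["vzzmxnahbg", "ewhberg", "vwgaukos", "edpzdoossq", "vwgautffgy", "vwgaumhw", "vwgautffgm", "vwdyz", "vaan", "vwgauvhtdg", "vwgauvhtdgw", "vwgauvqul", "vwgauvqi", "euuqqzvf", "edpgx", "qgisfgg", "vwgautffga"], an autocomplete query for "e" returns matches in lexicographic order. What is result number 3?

Filter for "e…" and sort: "edpgx", "edpzdoossq", "euuqqzvf", "ewhberg"
Position 3: euuqqzvf

euuqqzvf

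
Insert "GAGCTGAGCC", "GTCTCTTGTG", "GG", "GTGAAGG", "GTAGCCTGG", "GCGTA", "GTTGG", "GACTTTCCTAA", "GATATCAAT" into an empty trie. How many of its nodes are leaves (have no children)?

9

Leaves are exactly the stored words that no other stored word extends.
Those words: "GACTTTCCTAA", "GAGCTGAGCC", "GATATCAAT", "GCGTA", "GG", "GTAGCCTGG", "GTCTCTTGTG", "GTGAAGG", "GTTGG"
Leaf count: 9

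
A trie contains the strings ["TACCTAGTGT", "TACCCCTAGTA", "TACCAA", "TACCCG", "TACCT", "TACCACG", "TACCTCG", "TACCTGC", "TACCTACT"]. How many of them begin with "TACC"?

9

Walk to "TACC"; the words in its subtree are exactly those with that prefix.
Matches: "TACCAA", "TACCACG", "TACCCCTAGTA", "TACCCG", "TACCT", "TACCTACT", "TACCTAGTGT", "TACCTCG", "TACCTGC"
Count: 9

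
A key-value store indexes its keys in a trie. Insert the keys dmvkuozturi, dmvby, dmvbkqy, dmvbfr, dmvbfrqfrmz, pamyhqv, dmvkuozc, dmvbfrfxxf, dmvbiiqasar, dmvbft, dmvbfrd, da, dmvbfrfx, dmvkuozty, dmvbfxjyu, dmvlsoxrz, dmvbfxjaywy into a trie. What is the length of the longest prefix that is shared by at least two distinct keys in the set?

8

Equivalently: take the maximum, over all pairs, of their longest common prefix length.
e.g. "dmvbfrfx" and "dmvbfrfxxf" share the prefix "dmvbfrfx" of length 8; no pair shares a longer one.
Longest shared-prefix length: 8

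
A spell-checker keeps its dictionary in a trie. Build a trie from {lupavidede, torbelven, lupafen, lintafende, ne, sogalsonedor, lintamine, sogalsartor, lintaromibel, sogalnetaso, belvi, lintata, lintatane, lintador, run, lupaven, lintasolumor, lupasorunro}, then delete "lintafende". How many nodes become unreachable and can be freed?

5

A node on "lintafende"'s path can go only if nothing else ends at it or branches off below it.
The suffix "fende" (5 nodes) is used only by "lintafende"; the node for "linta" still has the child "m", so pruning stops there.
Nodes removed: 5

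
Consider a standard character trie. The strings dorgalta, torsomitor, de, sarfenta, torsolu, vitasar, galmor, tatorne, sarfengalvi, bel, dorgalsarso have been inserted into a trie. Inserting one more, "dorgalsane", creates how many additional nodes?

2

"dorgalsa" is already a path in the trie; the remaining "ne" must be added.
Each of the 2 remaining characters creates one node.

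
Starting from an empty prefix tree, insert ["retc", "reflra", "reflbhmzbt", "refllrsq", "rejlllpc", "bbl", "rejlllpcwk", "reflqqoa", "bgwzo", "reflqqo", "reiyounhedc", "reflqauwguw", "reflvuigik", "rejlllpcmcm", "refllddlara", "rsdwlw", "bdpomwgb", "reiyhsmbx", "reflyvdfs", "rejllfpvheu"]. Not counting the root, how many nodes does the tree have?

For each word, the new-node count is its length minus the longest prefix already in the trie:
  "retc" → 4 new (r, e, t, c)
  "reflra" → prefix "re" already present; 4 new (f, l, r, a)
  "reflbhmzbt" → prefix "refl" already present; 6 new (b, h, m, z, b, t)
  "refllrsq" → prefix "refl" already present; 4 new (l, r, s, q)
  "rejlllpc" → prefix "re" already present; 6 new (j, l, l, l, p, c)
  "bbl" → 3 new (b, b, l)
  "rejlllpcwk" → prefix "rejlllpc" already present; 2 new (w, k)
  "reflqqoa" → prefix "refl" already present; 4 new (q, q, o, a)
  "bgwzo" → prefix "b" already present; 4 new (g, w, z, o)
  "reflqqo" → prefix "reflqqo" already present; 0 new (none)
  "reiyounhedc" → prefix "re" already present; 9 new (i, y, o, u, n, h, e, d, c)
  "reflqauwguw" → prefix "reflq" already present; 6 new (a, u, w, g, u, w)
  "reflvuigik" → prefix "refl" already present; 6 new (v, u, i, g, i, k)
  "rejlllpcmcm" → prefix "rejlllpc" already present; 3 new (m, c, m)
  "refllddlara" → prefix "refll" already present; 6 new (d, d, l, a, r, a)
  "rsdwlw" → prefix "r" already present; 5 new (s, d, w, l, w)
  "bdpomwgb" → prefix "b" already present; 7 new (d, p, o, m, w, g, b)
  "reiyhsmbx" → prefix "reiy" already present; 5 new (h, s, m, b, x)
  "reflyvdfs" → prefix "refl" already present; 5 new (y, v, d, f, s)
  "rejllfpvheu" → prefix "rejll" already present; 6 new (f, p, v, h, e, u)
Total nodes = 4 + 4 + 6 + 4 + 6 + 3 + 2 + 4 + 4 + 0 + 9 + 6 + 6 + 3 + 6 + 5 + 7 + 5 + 5 + 6 = 95

95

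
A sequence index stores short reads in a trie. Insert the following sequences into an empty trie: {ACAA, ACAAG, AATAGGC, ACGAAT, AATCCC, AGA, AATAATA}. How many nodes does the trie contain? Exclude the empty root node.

For each word, the new-node count is its length minus the longest prefix already in the trie:
  "ACAA" → 4 new (A, C, A, A)
  "ACAAG" → prefix "ACAA" already present; 1 new (G)
  "AATAGGC" → prefix "A" already present; 6 new (A, T, A, G, G, C)
  "ACGAAT" → prefix "AC" already present; 4 new (G, A, A, T)
  "AATCCC" → prefix "AAT" already present; 3 new (C, C, C)
  "AGA" → prefix "A" already present; 2 new (G, A)
  "AATAATA" → prefix "AATA" already present; 3 new (A, T, A)
Total nodes = 4 + 1 + 6 + 4 + 3 + 2 + 3 = 23

23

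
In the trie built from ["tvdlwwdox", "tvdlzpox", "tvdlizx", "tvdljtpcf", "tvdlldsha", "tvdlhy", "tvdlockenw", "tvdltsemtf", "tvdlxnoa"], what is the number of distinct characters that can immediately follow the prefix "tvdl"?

The children of the "tvdl" node are the distinct next characters among strings starting with "tvdl".
Distinct next characters after "tvdl": h, i, j, l, o, t, w, x, z.
That node has 9 child edges.

9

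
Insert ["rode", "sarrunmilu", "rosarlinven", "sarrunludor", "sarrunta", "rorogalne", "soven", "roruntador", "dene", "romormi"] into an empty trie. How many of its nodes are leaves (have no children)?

A leaf is a node with no children — equivalently, the end of a word that is not a proper prefix of any other stored word.
Those words: "dene", "rode", "romormi", "rorogalne", "roruntador", "rosarlinven", "sarrunludor", "sarrunmilu", "sarrunta", "soven"
Leaf count: 10

10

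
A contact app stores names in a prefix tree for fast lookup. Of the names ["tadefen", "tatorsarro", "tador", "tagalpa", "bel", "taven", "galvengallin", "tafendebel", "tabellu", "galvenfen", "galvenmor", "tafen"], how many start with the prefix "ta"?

Traverse to the node for "ta", then collect every word in that subtree.
Matches: "tabellu", "tadefen", "tador", "tafen", "tafendebel", "tagalpa", "tatorsarro", "taven"
Count: 8

8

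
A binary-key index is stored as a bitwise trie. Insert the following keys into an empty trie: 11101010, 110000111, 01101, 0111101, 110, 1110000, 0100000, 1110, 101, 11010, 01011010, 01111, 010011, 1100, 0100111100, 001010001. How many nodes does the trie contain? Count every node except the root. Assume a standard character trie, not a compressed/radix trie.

55

For each word, the new-node count is its length minus the longest prefix already in the trie:
  "11101010" → 8 new (1, 1, 1, 0, 1, 0, 1, 0)
  "110000111" → prefix "11" already present; 7 new (0, 0, 0, 0, 1, 1, 1)
  "01101" → 5 new (0, 1, 1, 0, 1)
  "0111101" → prefix "011" already present; 4 new (1, 1, 0, 1)
  "110" → prefix "110" already present; 0 new (none)
  "1110000" → prefix "1110" already present; 3 new (0, 0, 0)
  "0100000" → prefix "01" already present; 5 new (0, 0, 0, 0, 0)
  "1110" → prefix "1110" already present; 0 new (none)
  "101" → prefix "1" already present; 2 new (0, 1)
  "11010" → prefix "110" already present; 2 new (1, 0)
  "01011010" → prefix "010" already present; 5 new (1, 1, 0, 1, 0)
  "01111" → prefix "01111" already present; 0 new (none)
  "010011" → prefix "0100" already present; 2 new (1, 1)
  "1100" → prefix "1100" already present; 0 new (none)
  "0100111100" → prefix "010011" already present; 4 new (1, 1, 0, 0)
  "001010001" → prefix "0" already present; 8 new (0, 1, 0, 1, 0, 0, 0, 1)
Total nodes = 8 + 7 + 5 + 4 + 0 + 3 + 5 + 0 + 2 + 2 + 5 + 0 + 2 + 0 + 4 + 8 = 55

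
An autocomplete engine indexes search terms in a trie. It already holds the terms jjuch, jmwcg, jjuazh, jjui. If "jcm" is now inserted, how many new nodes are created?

The longest prefix of "jcm" already in the trie is "j" (length 1).
New nodes needed: |"jcm"| − 1 = 3 − 1 = 2.

2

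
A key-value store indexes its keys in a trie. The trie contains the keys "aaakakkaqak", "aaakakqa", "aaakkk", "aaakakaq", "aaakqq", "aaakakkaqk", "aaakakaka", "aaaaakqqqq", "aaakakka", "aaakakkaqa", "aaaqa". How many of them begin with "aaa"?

Walk to "aaa"; the words in its subtree are exactly those with that prefix.
Matches: "aaaaakqqqq", "aaakakaka", "aaakakaq", "aaakakka", "aaakakkaqa", "aaakakkaqak", "aaakakkaqk", "aaakakqa", "aaakkk", "aaakqq", "aaaqa"
Count: 11

11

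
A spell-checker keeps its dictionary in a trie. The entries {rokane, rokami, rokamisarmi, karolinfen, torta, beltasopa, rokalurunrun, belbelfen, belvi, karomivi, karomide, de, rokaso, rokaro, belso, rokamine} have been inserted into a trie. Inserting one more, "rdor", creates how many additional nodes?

3

"r" is already a path in the trie; the remaining "dor" must be added.
Each of the 3 remaining characters creates one node.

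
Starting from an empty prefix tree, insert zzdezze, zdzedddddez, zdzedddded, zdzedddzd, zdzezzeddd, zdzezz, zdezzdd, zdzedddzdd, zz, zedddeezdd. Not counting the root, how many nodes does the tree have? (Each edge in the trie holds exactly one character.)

42

Count nodes per top-level branch (shared prefixes stored once):
  'z'-branch (zdezzdd, zdzedddddez, zdzedddded, zdzedddzd, zdzedddzdd, zdzezz, zdzezzeddd, zedddeezdd, zz, zzdezze): 42 nodes
Sum: 42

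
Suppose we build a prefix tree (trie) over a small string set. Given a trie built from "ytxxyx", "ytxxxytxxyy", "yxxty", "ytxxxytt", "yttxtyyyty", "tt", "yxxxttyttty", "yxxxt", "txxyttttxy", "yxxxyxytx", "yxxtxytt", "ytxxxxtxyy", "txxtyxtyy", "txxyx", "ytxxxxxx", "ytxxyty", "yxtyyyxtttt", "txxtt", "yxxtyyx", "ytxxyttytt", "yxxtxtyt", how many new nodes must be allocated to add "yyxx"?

3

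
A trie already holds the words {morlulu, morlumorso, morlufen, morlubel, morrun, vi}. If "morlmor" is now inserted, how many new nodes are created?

The longest prefix of "morlmor" already in the trie is "morl" (length 4).
So 7 − 4 = 3 new nodes.

3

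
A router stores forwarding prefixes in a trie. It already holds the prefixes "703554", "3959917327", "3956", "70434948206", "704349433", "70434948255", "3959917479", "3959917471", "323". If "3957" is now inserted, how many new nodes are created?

The longest prefix of "3957" already in the trie is "395" (length 3).
So 4 − 3 = 1 new nodes.

1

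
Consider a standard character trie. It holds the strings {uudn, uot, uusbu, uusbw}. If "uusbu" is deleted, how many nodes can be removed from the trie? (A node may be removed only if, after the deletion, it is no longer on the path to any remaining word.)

1

A node on "uusbu"'s path can go only if nothing else ends at it or branches off below it.
The suffix "u" (1 node) is used only by "uusbu"; the node for "uusb" still has the child "w", so pruning stops there.
Nodes removed: 1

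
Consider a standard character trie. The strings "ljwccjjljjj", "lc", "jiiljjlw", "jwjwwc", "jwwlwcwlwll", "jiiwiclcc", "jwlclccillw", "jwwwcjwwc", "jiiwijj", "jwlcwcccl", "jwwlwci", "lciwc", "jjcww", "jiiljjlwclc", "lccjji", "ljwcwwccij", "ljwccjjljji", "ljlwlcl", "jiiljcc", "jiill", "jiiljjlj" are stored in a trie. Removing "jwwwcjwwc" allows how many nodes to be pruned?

After clearing the end-marker at "jwwwcjwwc", prune upward until reaching a node still needed by another word.
The suffix "wcjwwc" (6 nodes) is used only by "jwwwcjwwc"; the node for "jww" still has the child "l", so pruning stops there.
Nodes removed: 6

6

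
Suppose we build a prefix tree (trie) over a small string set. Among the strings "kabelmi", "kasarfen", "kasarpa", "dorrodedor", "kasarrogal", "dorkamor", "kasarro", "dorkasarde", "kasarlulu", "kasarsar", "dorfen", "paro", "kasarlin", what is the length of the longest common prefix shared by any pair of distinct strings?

7

Equivalently: take the maximum, over all pairs, of their longest common prefix length.
"kasarro" and "kasarrogal" agree on "kasarro" (7 characters) before diverging; nothing deeper is shared.
Longest shared-prefix length: 7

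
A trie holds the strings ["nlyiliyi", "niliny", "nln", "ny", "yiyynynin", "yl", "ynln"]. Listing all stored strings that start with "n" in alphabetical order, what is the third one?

Filter for "n…" and sort: "niliny", "nln", "nlyiliyi", "ny"
The 3rd is nlyiliyi.

nlyiliyi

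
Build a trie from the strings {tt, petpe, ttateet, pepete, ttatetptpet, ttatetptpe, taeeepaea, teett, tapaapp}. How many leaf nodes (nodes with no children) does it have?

Leaves are exactly the stored words that no other stored word extends.
Those words: "pepete", "petpe", "taeeepaea", "tapaapp", "teett", "ttateet", "ttatetptpet"
Leaf count: 7

7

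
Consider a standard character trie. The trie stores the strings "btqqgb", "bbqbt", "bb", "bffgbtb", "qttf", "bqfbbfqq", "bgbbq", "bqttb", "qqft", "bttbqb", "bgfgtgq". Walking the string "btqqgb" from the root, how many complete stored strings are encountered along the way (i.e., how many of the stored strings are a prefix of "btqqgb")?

1

Walk "btqqgb" from the root; an end-of-word marker is hit whenever a stored word is a prefix of "btqqgb".
Prefixes of the query that are stored words: "btqqgb"
Count: 1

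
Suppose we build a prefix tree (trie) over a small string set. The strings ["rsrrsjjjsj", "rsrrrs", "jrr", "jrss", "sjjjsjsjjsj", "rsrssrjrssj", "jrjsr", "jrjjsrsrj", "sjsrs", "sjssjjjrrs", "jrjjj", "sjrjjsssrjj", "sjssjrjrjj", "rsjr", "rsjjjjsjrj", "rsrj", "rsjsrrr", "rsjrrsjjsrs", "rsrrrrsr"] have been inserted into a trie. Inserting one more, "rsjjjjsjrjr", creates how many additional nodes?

1

Walking "rsjjjjsjrjr" from the root, the first 10 characters ("rsjjjjsjrj") follow existing edges; "r" is the first miss.
Each of the 1 remaining characters creates one node.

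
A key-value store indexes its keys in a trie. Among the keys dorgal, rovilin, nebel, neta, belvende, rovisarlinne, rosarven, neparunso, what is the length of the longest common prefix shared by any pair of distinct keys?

4

The deepest shared node is where two words last agree before diverging.
"rovilin" and "rovisarlinne" agree on "rovi" (4 characters) before diverging; nothing deeper is shared.
Longest shared-prefix length: 4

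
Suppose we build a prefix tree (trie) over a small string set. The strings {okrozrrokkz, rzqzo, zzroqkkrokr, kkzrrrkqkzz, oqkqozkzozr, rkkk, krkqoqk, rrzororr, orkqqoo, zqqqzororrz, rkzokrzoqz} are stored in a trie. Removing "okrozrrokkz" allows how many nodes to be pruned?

A node on "okrozrrokkz"'s path can go only if nothing else ends at it or branches off below it.
The suffix "krozrrokkz" (10 nodes) is used only by "okrozrrokkz"; the node for "o" still has the child "q", so pruning stops there.
Nodes removed: 10

10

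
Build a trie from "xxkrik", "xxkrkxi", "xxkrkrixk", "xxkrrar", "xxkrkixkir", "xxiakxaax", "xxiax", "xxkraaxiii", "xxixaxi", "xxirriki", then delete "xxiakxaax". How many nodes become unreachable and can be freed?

Walk "xxiakxaax" from the leaf back toward the root, removing each node that no remaining word uses.
The suffix "kxaax" (5 nodes) is used only by "xxiakxaax"; the node for "xxia" still has the child "x", so pruning stops there.
Nodes removed: 5

5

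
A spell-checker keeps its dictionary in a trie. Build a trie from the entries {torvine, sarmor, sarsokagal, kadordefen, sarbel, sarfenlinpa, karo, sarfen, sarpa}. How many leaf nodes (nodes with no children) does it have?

Leaves are exactly the stored words that no other stored word extends.
Those words: "kadordefen", "karo", "sarbel", "sarfenlinpa", "sarmor", "sarpa", "sarsokagal", "torvine"
Leaf count: 8

8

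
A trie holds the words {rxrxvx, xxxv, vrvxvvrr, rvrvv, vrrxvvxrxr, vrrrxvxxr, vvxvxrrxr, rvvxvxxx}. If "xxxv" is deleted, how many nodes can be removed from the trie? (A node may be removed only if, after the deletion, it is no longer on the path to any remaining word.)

Walk "xxxv" from the leaf back toward the root, removing each node that no remaining word uses.
No other word shares any prefix with "xxxv", so all 4 of its nodes go.
Nodes removed: 4

4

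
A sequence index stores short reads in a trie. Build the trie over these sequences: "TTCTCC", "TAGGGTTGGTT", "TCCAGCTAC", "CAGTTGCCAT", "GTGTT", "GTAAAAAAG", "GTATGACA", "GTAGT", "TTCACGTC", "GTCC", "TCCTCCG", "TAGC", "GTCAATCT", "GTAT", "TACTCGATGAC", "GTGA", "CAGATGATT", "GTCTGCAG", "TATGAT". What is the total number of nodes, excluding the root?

95

Trace insertions, counting only characters that open a new branch:
  "TTCTCC" → 6 new (T, T, C, T, C, C)
  "TAGGGTTGGTT" → prefix "T" already present; 10 new (A, G, G, G, T, T, G, G, T, T)
  "TCCAGCTAC" → prefix "T" already present; 8 new (C, C, A, G, C, T, A, C)
  "CAGTTGCCAT" → 10 new (C, A, G, T, T, G, C, C, A, T)
  "GTGTT" → 5 new (G, T, G, T, T)
  "GTAAAAAAG" → prefix "GT" already present; 7 new (A, A, A, A, A, A, G)
  "GTATGACA" → prefix "GTA" already present; 5 new (T, G, A, C, A)
  "GTAGT" → prefix "GTA" already present; 2 new (G, T)
  "TTCACGTC" → prefix "TTC" already present; 5 new (A, C, G, T, C)
  "GTCC" → prefix "GT" already present; 2 new (C, C)
  "TCCTCCG" → prefix "TCC" already present; 4 new (T, C, C, G)
  "TAGC" → prefix "TAG" already present; 1 new (C)
  "GTCAATCT" → prefix "GTC" already present; 5 new (A, A, T, C, T)
  "GTAT" → prefix "GTAT" already present; 0 new (none)
  "TACTCGATGAC" → prefix "TA" already present; 9 new (C, T, C, G, A, T, G, A, C)
  "GTGA" → prefix "GTG" already present; 1 new (A)
  "CAGATGATT" → prefix "CAG" already present; 6 new (A, T, G, A, T, T)
  "GTCTGCAG" → prefix "GTC" already present; 5 new (T, G, C, A, G)
  "TATGAT" → prefix "TA" already present; 4 new (T, G, A, T)
Total nodes = 6 + 10 + 8 + 10 + 5 + 7 + 5 + 2 + 5 + 2 + 4 + 1 + 5 + 0 + 9 + 1 + 6 + 5 + 4 = 95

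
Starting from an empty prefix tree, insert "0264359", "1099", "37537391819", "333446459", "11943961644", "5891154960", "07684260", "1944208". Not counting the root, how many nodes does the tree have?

63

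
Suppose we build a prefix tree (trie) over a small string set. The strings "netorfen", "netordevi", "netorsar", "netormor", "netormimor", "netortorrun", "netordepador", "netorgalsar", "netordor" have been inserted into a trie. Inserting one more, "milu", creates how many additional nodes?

4

Nothing in the trie begins with "m"; the whole of "milu" is new.
4 − 0 = 4 new nodes.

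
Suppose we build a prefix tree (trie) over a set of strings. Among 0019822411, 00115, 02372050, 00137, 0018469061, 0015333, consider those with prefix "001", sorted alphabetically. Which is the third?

0015333

Filter for "001…" and sort: "00115", "00137", "0015333", "0018469061", "0019822411"
Position 3: 0015333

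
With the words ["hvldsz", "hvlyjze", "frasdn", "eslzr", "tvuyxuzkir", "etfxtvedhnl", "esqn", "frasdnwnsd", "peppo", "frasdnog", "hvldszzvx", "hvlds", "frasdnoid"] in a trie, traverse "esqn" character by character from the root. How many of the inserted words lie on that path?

1

Check each prefix of "esqn" against the stored set — each match is an end-marker on the path.
Prefixes of the query that are stored words: "esqn"
Count: 1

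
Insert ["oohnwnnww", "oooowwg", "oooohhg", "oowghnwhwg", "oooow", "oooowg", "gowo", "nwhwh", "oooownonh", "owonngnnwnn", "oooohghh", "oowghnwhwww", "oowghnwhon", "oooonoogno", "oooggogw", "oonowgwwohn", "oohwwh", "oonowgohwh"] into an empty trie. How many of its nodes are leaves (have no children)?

17

A leaf is a node with no children — equivalently, the end of a word that is not a proper prefix of any other stored word.
Those words: "gowo", "nwhwh", "oohnwnnww", "oohwwh", "oonowgohwh", "oonowgwwohn", "oooggogw", "oooohghh", "oooohhg", "oooonoogno", "oooowg", "oooownonh", "oooowwg", "oowghnwhon", "oowghnwhwg", "oowghnwhwww", "owonngnnwnn"
Leaf count: 17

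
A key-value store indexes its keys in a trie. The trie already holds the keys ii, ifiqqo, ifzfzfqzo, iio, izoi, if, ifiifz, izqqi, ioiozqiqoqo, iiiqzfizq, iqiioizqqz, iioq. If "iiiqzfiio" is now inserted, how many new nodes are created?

2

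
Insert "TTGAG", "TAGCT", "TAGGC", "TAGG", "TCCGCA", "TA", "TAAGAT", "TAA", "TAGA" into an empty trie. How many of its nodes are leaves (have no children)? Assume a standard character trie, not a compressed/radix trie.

6

A leaf is a node with no children — equivalently, the end of a word that is not a proper prefix of any other stored word.
Those words: "TAAGAT", "TAGA", "TAGCT", "TAGGC", "TCCGCA", "TTGAG"
Leaf count: 6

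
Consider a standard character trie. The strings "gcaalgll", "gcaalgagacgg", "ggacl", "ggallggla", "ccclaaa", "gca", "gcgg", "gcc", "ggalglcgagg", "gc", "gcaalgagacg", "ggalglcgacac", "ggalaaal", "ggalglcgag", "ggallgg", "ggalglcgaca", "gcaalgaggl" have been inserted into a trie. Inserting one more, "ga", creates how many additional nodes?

1

The longest prefix of "ga" already in the trie is "g" (length 1).
New nodes needed: |"ga"| − 1 = 2 − 1 = 1.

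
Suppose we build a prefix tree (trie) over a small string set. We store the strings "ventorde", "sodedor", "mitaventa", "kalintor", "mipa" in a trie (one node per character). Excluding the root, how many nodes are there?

34

Trie structure (* marks end of a word):
(root)
├─ k
│  └─ a
│     └─ l
│        └─ i
│           └─ n
│              └─ t
│                 └─ o
│                    └─ r *
├─ m
│  └─ i
│     ├─ p
│     │  └─ a *
│     └─ t
│        └─ a
│           └─ v
│              └─ e
│                 └─ n
│                    └─ t
│                       └─ a *
├─ s
│  └─ o
│     └─ d
│        └─ e
│           └─ d
│              └─ o
│                 └─ r *
└─ v
   └─ e
      └─ n
         └─ t
            └─ o
               └─ r
                  └─ d
                     └─ e *
Counting every labelled node above: 34.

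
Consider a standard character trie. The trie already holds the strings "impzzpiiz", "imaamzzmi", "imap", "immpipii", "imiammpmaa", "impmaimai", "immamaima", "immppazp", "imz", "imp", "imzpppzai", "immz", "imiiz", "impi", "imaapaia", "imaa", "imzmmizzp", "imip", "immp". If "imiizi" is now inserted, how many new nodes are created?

1

Walking "imiizi" from the root, the first 5 characters ("imiiz") follow existing edges; "i" is the first miss.
So 6 − 5 = 1 new nodes.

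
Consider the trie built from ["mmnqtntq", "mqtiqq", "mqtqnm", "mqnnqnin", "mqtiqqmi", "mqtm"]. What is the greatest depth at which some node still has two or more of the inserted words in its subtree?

6

Equivalently: take the maximum, over all pairs, of their longest common prefix length.
e.g. "mqtiqq" and "mqtiqqmi" share the prefix "mqtiqq" of length 6; no pair shares a longer one.
Longest shared-prefix length: 6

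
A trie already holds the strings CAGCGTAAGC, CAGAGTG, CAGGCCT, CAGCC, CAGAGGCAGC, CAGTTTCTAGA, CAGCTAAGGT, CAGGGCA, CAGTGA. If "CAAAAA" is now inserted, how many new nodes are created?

Walking "CAAAAA" from the root, the first 2 characters ("CA") follow existing edges; "A" is the first miss.
Each of the 4 remaining characters creates one node.

4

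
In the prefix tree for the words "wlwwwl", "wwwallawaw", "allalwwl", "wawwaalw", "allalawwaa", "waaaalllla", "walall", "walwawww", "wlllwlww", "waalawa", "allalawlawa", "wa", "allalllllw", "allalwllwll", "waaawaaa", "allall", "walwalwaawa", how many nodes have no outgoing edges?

15

Leaves are exactly the stored words that no other stored word extends.
Those words: "allalawlawa", "allalawwaa", "allalllllw", "allalwllwll", "allalwwl", "waaaalllla", "waaawaaa", "waalawa", "walall", "walwalwaawa", "walwawww", "wawwaalw", "wlllwlww", "wlwwwl", "wwwallawaw"
Leaf count: 15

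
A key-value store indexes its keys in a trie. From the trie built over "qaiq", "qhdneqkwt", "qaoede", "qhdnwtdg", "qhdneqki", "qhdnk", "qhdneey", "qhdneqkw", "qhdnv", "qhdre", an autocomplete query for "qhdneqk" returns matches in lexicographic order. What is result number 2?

Words with prefix "qhdneqk", in lexicographic order: "qhdneqki", "qhdneqkw", "qhdneqkwt"
The 2nd is qhdneqkw.

qhdneqkw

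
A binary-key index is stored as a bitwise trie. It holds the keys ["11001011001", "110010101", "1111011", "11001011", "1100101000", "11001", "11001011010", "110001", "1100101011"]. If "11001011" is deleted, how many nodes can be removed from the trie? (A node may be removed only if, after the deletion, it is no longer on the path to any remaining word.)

0

After clearing the end-marker at "11001011", prune upward until reaching a node still needed by another word.
Every node on "11001011" is still needed (e.g. by "11001011001"), so nothing is freed.
Nodes removed: 0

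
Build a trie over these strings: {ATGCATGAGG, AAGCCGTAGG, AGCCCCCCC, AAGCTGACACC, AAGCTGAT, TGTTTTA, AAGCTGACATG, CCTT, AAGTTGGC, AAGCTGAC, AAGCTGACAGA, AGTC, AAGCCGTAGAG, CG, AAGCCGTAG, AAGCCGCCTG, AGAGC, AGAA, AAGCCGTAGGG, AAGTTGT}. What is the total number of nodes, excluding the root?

70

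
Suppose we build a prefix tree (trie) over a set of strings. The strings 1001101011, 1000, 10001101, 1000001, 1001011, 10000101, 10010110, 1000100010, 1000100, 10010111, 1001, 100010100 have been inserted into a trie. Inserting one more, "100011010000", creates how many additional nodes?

"10001101" is already a path in the trie; the remaining "0000" must be added.
Each of the 4 remaining characters creates one node.

4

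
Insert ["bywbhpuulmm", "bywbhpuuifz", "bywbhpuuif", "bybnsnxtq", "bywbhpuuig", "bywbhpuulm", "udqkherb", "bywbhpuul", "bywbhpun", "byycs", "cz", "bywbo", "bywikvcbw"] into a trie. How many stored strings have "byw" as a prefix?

Walk to "byw"; the words in its subtree are exactly those with that prefix.
Matches: "bywbhpun", "bywbhpuuif", "bywbhpuuifz", "bywbhpuuig", "bywbhpuul", "bywbhpuulm", "bywbhpuulmm", "bywbo", "bywikvcbw"
Count: 9

9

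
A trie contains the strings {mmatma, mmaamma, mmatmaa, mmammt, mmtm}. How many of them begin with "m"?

5

Walk to "m"; the words in its subtree are exactly those with that prefix.
Words under "m": mmaamma, mmammt, mmatma, mmatmaa, mmtm
Count: 5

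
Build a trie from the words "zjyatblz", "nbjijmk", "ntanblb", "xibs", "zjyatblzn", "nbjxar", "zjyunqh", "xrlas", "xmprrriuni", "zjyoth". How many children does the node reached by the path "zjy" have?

3

The children of the "zjy" node are the distinct next characters among strings starting with "zjy".
Characters that immediately follow "zjy" among the stored strings: {a, o, u}.
That node has 3 child edges.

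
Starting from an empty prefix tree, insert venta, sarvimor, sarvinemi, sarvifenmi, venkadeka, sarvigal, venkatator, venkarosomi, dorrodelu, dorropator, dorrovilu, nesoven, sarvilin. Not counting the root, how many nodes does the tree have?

70

For each word, the new-node count is its length minus the longest prefix already in the trie:
  "venta" → 5 new (v, e, n, t, a)
  "sarvimor" → 8 new (s, a, r, v, i, m, o, r)
  "sarvinemi" → prefix "sarvi" already present; 4 new (n, e, m, i)
  "sarvifenmi" → prefix "sarvi" already present; 5 new (f, e, n, m, i)
  "venkadeka" → prefix "ven" already present; 6 new (k, a, d, e, k, a)
  "sarvigal" → prefix "sarvi" already present; 3 new (g, a, l)
  "venkatator" → prefix "venka" already present; 5 new (t, a, t, o, r)
  "venkarosomi" → prefix "venka" already present; 6 new (r, o, s, o, m, i)
  "dorrodelu" → 9 new (d, o, r, r, o, d, e, l, u)
  "dorropator" → prefix "dorro" already present; 5 new (p, a, t, o, r)
  "dorrovilu" → prefix "dorro" already present; 4 new (v, i, l, u)
  "nesoven" → 7 new (n, e, s, o, v, e, n)
  "sarvilin" → prefix "sarvi" already present; 3 new (l, i, n)
Total nodes = 5 + 8 + 4 + 5 + 6 + 3 + 5 + 6 + 9 + 5 + 4 + 7 + 3 = 70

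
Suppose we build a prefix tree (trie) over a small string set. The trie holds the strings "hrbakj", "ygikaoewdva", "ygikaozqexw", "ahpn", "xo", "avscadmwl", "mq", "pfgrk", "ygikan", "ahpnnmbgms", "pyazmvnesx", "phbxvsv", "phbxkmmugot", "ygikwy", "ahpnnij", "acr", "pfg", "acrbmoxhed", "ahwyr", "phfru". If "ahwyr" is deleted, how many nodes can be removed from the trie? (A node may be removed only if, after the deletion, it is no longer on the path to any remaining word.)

A node on "ahwyr"'s path can go only if nothing else ends at it or branches off below it.
The suffix "wyr" (3 nodes) is used only by "ahwyr"; the node for "ah" still has the child "p", so pruning stops there.
Nodes removed: 3

3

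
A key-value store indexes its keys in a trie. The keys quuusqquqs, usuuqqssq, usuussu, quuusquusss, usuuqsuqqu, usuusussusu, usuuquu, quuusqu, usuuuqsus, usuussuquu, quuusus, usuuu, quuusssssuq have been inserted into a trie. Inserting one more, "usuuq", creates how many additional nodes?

0

Every character of "usuuq" already lies on an existing path (it is a prefix of some stored word).
No new nodes are needed: 0.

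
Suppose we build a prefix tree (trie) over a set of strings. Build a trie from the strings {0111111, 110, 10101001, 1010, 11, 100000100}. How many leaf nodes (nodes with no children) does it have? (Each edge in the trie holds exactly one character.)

Leaves are exactly the stored words that no other stored word extends.
Those words: "0111111", "100000100", "10101001", "110"
Leaf count: 4

4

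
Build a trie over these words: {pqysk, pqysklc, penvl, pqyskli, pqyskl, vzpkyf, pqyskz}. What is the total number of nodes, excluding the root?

19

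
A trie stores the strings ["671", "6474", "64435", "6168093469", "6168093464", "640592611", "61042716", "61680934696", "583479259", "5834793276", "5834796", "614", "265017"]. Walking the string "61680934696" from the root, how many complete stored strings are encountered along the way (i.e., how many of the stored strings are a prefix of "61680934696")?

2

Check each prefix of "61680934696" against the stored set — each match is an end-marker on the path.
Prefixes of the query that are stored words: "6168093469", "61680934696"
Count: 2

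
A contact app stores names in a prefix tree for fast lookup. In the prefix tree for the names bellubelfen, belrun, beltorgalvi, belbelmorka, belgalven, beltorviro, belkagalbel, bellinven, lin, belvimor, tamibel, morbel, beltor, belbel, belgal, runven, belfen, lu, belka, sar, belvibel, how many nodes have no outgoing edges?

A leaf is a node with no children — equivalently, the end of a word that is not a proper prefix of any other stored word.
Those words: "belbelmorka", "belfen", "belgalven", "belkagalbel", "bellinven", "bellubelfen", "belrun", "beltorgalvi", "beltorviro", "belvibel", "belvimor", "lin", "lu", "morbel", "runven", "sar", "tamibel"
Leaf count: 17

17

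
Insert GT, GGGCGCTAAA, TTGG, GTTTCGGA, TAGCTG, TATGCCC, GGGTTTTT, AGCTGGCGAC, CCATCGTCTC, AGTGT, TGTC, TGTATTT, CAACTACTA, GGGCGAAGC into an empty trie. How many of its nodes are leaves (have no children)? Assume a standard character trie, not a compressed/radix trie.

A leaf is a node with no children — equivalently, the end of a word that is not a proper prefix of any other stored word.
Those words: "AGCTGGCGAC", "AGTGT", "CAACTACTA", "CCATCGTCTC", "GGGCGAAGC", "GGGCGCTAAA", "GGGTTTTT", "GTTTCGGA", "TAGCTG", "TATGCCC", "TGTATTT", "TGTC", "TTGG"
Leaf count: 13

13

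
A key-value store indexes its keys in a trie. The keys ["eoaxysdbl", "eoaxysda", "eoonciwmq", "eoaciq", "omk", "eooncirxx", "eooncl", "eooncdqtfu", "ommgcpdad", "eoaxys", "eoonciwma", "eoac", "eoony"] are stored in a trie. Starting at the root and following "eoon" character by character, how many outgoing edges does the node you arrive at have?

2

Follow the path "eoon" to its node, then look at its outgoing edges.
Distinct next characters after "eoon": c, y.
That node has 2 child edges.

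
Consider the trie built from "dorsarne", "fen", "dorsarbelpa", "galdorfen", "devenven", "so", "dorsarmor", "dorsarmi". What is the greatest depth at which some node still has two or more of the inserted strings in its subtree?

The deepest shared node is where two words last agree before diverging.
e.g. "dorsarmi" and "dorsarmor" share the prefix "dorsarm" of length 7; no pair shares a longer one.
Longest shared-prefix length: 7

7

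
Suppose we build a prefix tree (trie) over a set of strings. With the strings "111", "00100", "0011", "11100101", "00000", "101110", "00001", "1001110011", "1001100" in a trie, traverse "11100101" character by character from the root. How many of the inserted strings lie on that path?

2

Traverse "11100101" character by character; count nodes along the way that are marked as word ends.
Prefixes of the query that are stored words: "111", "11100101"
Count: 2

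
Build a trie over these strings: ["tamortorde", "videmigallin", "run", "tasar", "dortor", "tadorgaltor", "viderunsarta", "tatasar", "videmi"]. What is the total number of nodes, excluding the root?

Count nodes per top-level branch (shared prefixes stored once):
  'd'-branch (dortor): 6 nodes
  'r'-branch (run): 3 nodes
  't'-branch (tadorgaltor, tamortorde, tasar, tatasar): 27 nodes
  'v'-branch (videmi, videmigallin, viderunsarta): 20 nodes
Sum: 56

56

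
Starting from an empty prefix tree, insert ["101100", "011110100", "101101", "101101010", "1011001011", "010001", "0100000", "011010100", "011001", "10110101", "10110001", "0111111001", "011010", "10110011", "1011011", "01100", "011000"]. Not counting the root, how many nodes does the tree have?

Trace insertions, counting only characters that open a new branch:
  "101100" → 6 new (1, 0, 1, 1, 0, 0)
  "011110100" → 9 new (0, 1, 1, 1, 1, 0, 1, 0, 0)
  "101101" → prefix "10110" already present; 1 new (1)
  "101101010" → prefix "101101" already present; 3 new (0, 1, 0)
  "1011001011" → prefix "101100" already present; 4 new (1, 0, 1, 1)
  "010001" → prefix "01" already present; 4 new (0, 0, 0, 1)
  "0100000" → prefix "01000" already present; 2 new (0, 0)
  "011010100" → prefix "011" already present; 6 new (0, 1, 0, 1, 0, 0)
  "011001" → prefix "0110" already present; 2 new (0, 1)
  "10110101" → prefix "10110101" already present; 0 new (none)
  "10110001" → prefix "101100" already present; 2 new (0, 1)
  "0111111001" → prefix "01111" already present; 5 new (1, 1, 0, 0, 1)
  "011010" → prefix "011010" already present; 0 new (none)
  "10110011" → prefix "1011001" already present; 1 new (1)
  "1011011" → prefix "101101" already present; 1 new (1)
  "01100" → prefix "01100" already present; 0 new (none)
  "011000" → prefix "01100" already present; 1 new (0)
Total nodes = 6 + 9 + 1 + 3 + 4 + 4 + 2 + 6 + 2 + 0 + 2 + 5 + 0 + 1 + 1 + 0 + 1 = 47

47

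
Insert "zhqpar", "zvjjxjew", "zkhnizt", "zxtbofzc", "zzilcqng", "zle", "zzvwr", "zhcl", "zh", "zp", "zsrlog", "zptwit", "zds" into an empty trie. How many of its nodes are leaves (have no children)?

11

Leaves are exactly the stored words that no other stored word extends.
Those words: "zds", "zhcl", "zhqpar", "zkhnizt", "zle", "zptwit", "zsrlog", "zvjjxjew", "zxtbofzc", "zzilcqng", "zzvwr"
Leaf count: 11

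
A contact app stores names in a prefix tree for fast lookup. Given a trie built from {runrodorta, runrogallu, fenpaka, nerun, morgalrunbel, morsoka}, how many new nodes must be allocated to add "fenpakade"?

2

"fenpaka" is already a path in the trie; the remaining "de" must be added.
So 9 − 7 = 2 new nodes.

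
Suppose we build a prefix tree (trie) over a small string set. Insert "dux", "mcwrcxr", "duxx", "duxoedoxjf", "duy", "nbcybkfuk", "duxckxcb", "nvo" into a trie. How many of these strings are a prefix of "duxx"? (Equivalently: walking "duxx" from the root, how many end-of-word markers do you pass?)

Walk "duxx" from the root; an end-of-word marker is hit whenever a stored word is a prefix of "duxx".
Prefixes of the query that are stored words: "dux", "duxx"
Count: 2

2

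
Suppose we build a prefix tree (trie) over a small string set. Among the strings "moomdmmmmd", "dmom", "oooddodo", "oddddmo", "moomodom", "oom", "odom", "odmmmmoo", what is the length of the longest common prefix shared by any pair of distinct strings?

4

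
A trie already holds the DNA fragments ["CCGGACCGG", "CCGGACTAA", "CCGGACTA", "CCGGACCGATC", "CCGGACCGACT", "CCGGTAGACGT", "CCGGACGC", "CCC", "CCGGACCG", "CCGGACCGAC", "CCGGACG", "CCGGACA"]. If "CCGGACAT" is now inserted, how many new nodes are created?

"CCGGACA" is already a path in the trie; the remaining "T" must be added.
New nodes needed: |"CCGGACAT"| − 7 = 8 − 7 = 1.

1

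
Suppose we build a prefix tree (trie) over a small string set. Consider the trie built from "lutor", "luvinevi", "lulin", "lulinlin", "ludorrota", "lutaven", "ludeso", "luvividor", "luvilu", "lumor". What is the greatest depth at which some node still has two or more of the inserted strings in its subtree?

The deepest shared node is where two words last agree before diverging.
"lulin" and "lulinlin" agree on "lulin" (5 characters) before diverging; nothing deeper is shared.
Longest shared-prefix length: 5

5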